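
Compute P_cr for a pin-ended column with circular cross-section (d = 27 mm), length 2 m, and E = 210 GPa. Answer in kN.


I = pi * d^4 / 64 = 26087.05 mm^4
L = 2000.0 mm
P_cr = pi^2 * E * I / L^2
= 9.8696 * 210000.0 * 26087.05 / 2000.0^2
= 13517.11 N = 13.5171 kN

13.5171 kN


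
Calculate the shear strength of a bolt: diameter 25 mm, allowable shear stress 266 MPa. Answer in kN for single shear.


A = pi * d^2 / 4 = pi * 25^2 / 4 = 490.8739 mm^2
V = f_v * A / 1000 = 266 * 490.8739 / 1000
= 130.5724 kN

130.5724 kN


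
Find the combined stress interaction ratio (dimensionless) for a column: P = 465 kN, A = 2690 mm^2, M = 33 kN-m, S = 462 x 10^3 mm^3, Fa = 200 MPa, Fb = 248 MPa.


f_a = P / A = 465000.0 / 2690 = 172.8625 MPa
f_b = M / S = 33000000.0 / 462000.0 = 71.4286 MPa
Ratio = f_a / Fa + f_b / Fb
= 172.8625 / 200 + 71.4286 / 248
= 1.1523 (dimensionless)

1.1523 (dimensionless)


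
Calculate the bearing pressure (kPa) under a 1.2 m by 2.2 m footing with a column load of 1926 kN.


A = 1.2 * 2.2 = 2.64 m^2
q = P / A = 1926 / 2.64
= 729.5455 kPa

729.5455 kPa


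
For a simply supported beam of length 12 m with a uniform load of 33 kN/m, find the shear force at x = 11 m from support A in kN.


R_A = w * L / 2 = 33 * 12 / 2 = 198.0 kN
V(x) = R_A - w * x = 198.0 - 33 * 11
= -165.0 kN

-165.0 kN


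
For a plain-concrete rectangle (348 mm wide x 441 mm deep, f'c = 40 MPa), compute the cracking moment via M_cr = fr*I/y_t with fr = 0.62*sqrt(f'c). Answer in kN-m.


fr = 0.62 * sqrt(40) = 0.62 * 6.3246 = 3.9212 MPa
I = 348 * 441^3 / 12 = 2487217509.0 mm^4
y_t = 220.5 mm
M_cr = fr * I / y_t = 3.9212 * 2487217509.0 / 220.5 N-mm
= 44.231 kN-m

44.231 kN-m


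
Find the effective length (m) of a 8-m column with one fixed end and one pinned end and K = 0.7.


L_eff = K * L
= 0.7 * 8
= 5.6 m

5.6 m


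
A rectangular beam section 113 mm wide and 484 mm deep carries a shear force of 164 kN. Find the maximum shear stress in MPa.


A = b * h = 113 * 484 = 54692 mm^2
V = 164 kN = 164000.0 N
tau_max = 1.5 * V / A = 1.5 * 164000.0 / 54692
= 4.4979 MPa

4.4979 MPa


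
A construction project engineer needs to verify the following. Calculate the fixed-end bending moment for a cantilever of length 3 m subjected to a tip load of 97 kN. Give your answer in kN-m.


For a cantilever with a point load at the free end:
M_max = P * L = 97 * 3 = 291 kN-m

291 kN-m


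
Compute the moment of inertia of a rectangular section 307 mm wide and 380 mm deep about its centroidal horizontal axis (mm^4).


I = b * h^3 / 12
= 307 * 380^3 / 12
= 307 * 54872000 / 12
= 1403808666.67 mm^4

1403808666.67 mm^4


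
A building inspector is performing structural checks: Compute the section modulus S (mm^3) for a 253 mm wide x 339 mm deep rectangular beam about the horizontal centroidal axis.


S = b * h^2 / 6
= 253 * 339^2 / 6
= 253 * 114921 / 6
= 4845835.5 mm^3

4845835.5 mm^3


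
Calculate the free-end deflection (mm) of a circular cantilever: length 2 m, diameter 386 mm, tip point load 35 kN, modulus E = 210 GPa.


I = pi * d^4 / 64 = pi * 386^4 / 64 = 1089730527.72 mm^4
L = 2000.0 mm, P = 35000.0 N, E = 210000.0 MPa
delta = P * L^3 / (3 * E * I)
= 35000.0 * 2000.0^3 / (3 * 210000.0 * 1089730527.72)
= 0.4078 mm

0.4078 mm


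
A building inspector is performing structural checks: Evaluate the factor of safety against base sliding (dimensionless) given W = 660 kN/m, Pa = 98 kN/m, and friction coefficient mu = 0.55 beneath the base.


Resisting force = mu * W = 0.55 * 660 = 363.0 kN/m
FOS = Resisting / Driving = 363.0 / 98
= 3.7041 (dimensionless)

3.7041 (dimensionless)


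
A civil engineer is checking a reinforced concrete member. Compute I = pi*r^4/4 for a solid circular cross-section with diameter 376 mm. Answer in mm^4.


r = d / 2 = 376 / 2 = 188.0 mm
I = pi * r^4 / 4 = pi * 188.0^4 / 4
= 981118078.81 mm^4

981118078.81 mm^4


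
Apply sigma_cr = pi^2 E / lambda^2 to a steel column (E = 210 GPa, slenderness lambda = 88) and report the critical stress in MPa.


sigma_cr = pi^2 * E / lambda^2
= 9.8696 * 210000.0 / 88^2
= 9.8696 * 210000.0 / 7744
= 267.6416 MPa

267.6416 MPa


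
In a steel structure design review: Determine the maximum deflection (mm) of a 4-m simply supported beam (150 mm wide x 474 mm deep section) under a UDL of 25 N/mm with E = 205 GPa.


I = 150 * 474^3 / 12 = 1331205300.0 mm^4
L = 4000.0 mm, w = 25 N/mm, E = 205000.0 MPa
delta = 5 * w * L^4 / (384 * E * I)
= 5 * 25 * 4000.0^4 / (384 * 205000.0 * 1331205300.0)
= 0.3054 mm

0.3054 mm


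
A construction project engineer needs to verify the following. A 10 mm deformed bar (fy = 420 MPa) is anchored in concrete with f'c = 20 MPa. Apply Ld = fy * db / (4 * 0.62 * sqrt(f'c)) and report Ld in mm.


Ld = (fy * db) / (4 * 0.62 * sqrt(f'c))
= (420 * 10) / (4 * 0.62 * sqrt(20))
= 4200 / 11.0909
= 378.69 mm

378.69 mm


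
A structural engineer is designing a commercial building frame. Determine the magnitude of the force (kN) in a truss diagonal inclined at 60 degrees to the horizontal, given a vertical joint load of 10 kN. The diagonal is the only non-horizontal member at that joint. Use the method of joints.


At the joint, only the diagonal has a vertical component, so vertical equilibrium gives:
F * sin(60) = 10
F = 10 / sin(60)
= 10 / 0.866025
= 11.55 kN

11.55 kN


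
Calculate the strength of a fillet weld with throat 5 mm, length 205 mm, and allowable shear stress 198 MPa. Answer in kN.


Strength = throat * length * allowable stress
= 5 * 205 * 198 N
= 202950 N
= 202.95 kN

202.95 kN


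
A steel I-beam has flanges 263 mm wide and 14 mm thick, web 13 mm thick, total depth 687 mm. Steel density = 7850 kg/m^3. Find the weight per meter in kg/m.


A_flanges = 2 * 263 * 14 = 7364 mm^2
A_web = (687 - 2 * 14) * 13 = 8567 mm^2
A_total = 7364 + 8567 = 15931 mm^2 = 0.015931 m^2
Weight = rho * A = 7850 * 0.015931 = 125.0584 kg/m

125.0584 kg/m


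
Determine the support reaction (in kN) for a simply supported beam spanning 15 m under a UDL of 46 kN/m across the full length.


Total load = w * L = 46 * 15 = 690 kN
By symmetry, each reaction R = total / 2 = 690 / 2 = 345.0 kN

345.0 kN


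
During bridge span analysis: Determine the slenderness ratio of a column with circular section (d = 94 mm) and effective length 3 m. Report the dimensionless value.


Radius of gyration r = d / 4 = 94 / 4 = 23.5 mm
L_eff = 3000.0 mm
Slenderness ratio = L / r = 3000.0 / 23.5 = 127.66 (dimensionless)

127.66 (dimensionless)


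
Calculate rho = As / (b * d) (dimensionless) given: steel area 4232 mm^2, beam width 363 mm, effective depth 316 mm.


rho = As / (b * d)
= 4232 / (363 * 316)
= 4232 / 114708
= 0.036894 (dimensionless)

0.036894 (dimensionless)


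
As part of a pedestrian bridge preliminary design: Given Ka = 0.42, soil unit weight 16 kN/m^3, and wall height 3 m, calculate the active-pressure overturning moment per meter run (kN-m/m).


Pa = 0.5 * Ka * gamma * H^2
= 0.5 * 0.42 * 16 * 3^2
= 30.24 kN/m
Arm = H / 3 = 3 / 3 = 1.0 m
Mo = Pa * arm = Pa * H / 3 = 30.24 * 3 / 3 = 30.24 kN-m/m

30.24 kN-m/m


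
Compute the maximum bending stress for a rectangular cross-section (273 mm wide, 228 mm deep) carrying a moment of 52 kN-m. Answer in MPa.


I = b * h^3 / 12 = 273 * 228^3 / 12 = 269641008.0 mm^4
y = h / 2 = 228 / 2 = 114.0 mm
M = 52 kN-m = 52000000.0 N-mm
sigma = M * y / I = 52000000.0 * 114.0 / 269641008.0
= 21.98 MPa

21.98 MPa


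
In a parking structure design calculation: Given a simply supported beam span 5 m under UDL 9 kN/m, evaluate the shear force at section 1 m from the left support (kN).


R_A = w * L / 2 = 9 * 5 / 2 = 22.5 kN
V(x) = R_A - w * x = 22.5 - 9 * 1
= 13.5 kN

13.5 kN


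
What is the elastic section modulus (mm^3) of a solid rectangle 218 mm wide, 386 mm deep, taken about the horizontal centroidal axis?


S = b * h^2 / 6
= 218 * 386^2 / 6
= 218 * 148996 / 6
= 5413521.33 mm^3

5413521.33 mm^3


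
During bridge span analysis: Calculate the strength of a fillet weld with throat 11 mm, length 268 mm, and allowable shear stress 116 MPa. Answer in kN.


Strength = throat * length * allowable stress
= 11 * 268 * 116 N
= 341968 N
= 341.97 kN

341.97 kN


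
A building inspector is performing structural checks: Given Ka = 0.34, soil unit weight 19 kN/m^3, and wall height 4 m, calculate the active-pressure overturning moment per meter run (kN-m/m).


Pa = 0.5 * Ka * gamma * H^2
= 0.5 * 0.34 * 19 * 4^2
= 51.68 kN/m
Arm = H / 3 = 4 / 3 = 1.3333 m
Mo = Pa * arm = Pa * H / 3 = 51.68 * 4 / 3 = 68.9067 kN-m/m

68.9067 kN-m/m


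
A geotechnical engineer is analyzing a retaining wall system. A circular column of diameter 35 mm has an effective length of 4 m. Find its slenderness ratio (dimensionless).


Radius of gyration r = d / 4 = 35 / 4 = 8.75 mm
L_eff = 4000.0 mm
Slenderness ratio = L / r = 4000.0 / 8.75 = 457.14 (dimensionless)

457.14 (dimensionless)


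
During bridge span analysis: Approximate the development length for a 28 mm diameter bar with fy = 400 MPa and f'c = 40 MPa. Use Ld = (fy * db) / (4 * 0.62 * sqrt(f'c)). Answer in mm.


Ld = (fy * db) / (4 * 0.62 * sqrt(f'c))
= (400 * 28) / (4 * 0.62 * sqrt(40))
= 11200 / 15.6849
= 714.06 mm

714.06 mm


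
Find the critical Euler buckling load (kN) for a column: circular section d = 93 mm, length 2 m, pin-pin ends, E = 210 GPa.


I = pi * d^4 / 64 = 3671991.72 mm^4
L = 2000.0 mm
P_cr = pi^2 * E * I / L^2
= 9.8696 * 210000.0 * 3671991.72 / 2000.0^2
= 1902658.04 N = 1902.658 kN

1902.658 kN


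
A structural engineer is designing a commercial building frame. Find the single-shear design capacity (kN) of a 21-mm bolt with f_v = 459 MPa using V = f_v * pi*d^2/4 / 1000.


A = pi * d^2 / 4 = pi * 21^2 / 4 = 346.3606 mm^2
V = f_v * A / 1000 = 459 * 346.3606 / 1000
= 158.9795 kN

158.9795 kN


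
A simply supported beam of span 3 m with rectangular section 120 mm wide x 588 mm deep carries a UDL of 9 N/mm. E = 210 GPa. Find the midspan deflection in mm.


I = 120 * 588^3 / 12 = 2032974720.0 mm^4
L = 3000.0 mm, w = 9 N/mm, E = 210000.0 MPa
delta = 5 * w * L^4 / (384 * E * I)
= 5 * 9 * 3000.0^4 / (384 * 210000.0 * 2032974720.0)
= 0.0222 mm

0.0222 mm


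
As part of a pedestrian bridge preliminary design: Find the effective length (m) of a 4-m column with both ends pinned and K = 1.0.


L_eff = K * L
= 1.0 * 4
= 4.0 m

4.0 m


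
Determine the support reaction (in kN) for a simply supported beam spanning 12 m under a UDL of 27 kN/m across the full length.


Total load = w * L = 27 * 12 = 324 kN
By symmetry, each reaction R = total / 2 = 324 / 2 = 162.0 kN

162.0 kN


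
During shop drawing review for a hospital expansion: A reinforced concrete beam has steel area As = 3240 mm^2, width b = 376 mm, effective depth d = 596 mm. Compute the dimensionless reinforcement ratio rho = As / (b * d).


rho = As / (b * d)
= 3240 / (376 * 596)
= 3240 / 224096
= 0.014458 (dimensionless)

0.014458 (dimensionless)


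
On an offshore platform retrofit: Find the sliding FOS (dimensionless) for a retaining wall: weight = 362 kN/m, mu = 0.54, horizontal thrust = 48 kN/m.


Resisting force = mu * W = 0.54 * 362 = 195.48 kN/m
FOS = Resisting / Driving = 195.48 / 48
= 4.0725 (dimensionless)

4.0725 (dimensionless)


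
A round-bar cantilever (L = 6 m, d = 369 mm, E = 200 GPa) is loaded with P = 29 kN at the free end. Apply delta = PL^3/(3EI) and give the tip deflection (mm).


I = pi * d^4 / 64 = pi * 369^4 / 64 = 910071184.05 mm^4
L = 6000.0 mm, P = 29000.0 N, E = 200000.0 MPa
delta = P * L^3 / (3 * E * I)
= 29000.0 * 6000.0^3 / (3 * 200000.0 * 910071184.05)
= 11.4716 mm

11.4716 mm


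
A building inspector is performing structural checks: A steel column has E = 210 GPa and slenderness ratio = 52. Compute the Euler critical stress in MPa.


sigma_cr = pi^2 * E / lambda^2
= 9.8696 * 210000.0 / 52^2
= 9.8696 * 210000.0 / 2704
= 766.5003 MPa

766.5003 MPa


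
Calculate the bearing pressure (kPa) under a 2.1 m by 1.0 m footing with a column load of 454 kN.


A = 2.1 * 1.0 = 2.1 m^2
q = P / A = 454 / 2.1
= 216.1905 kPa

216.1905 kPa


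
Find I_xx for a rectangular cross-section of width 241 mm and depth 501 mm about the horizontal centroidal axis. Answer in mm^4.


I = b * h^3 / 12
= 241 * 501^3 / 12
= 241 * 125751501 / 12
= 2525509311.75 mm^4

2525509311.75 mm^4


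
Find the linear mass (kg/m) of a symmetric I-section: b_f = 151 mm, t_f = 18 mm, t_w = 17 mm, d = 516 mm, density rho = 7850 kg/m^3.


A_flanges = 2 * 151 * 18 = 5436 mm^2
A_web = (516 - 2 * 18) * 17 = 8160 mm^2
A_total = 5436 + 8160 = 13596 mm^2 = 0.013596 m^2
Weight = rho * A = 7850 * 0.013596 = 106.7286 kg/m

106.7286 kg/m


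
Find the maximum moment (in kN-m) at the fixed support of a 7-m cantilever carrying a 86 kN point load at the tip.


For a cantilever with a point load at the free end:
M_max = P * L = 86 * 7 = 602 kN-m

602 kN-m


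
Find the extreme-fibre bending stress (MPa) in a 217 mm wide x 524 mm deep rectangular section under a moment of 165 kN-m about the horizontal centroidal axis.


I = b * h^3 / 12 = 217 * 524^3 / 12 = 2601790650.67 mm^4
y = h / 2 = 524 / 2 = 262.0 mm
M = 165 kN-m = 165000000.0 N-mm
sigma = M * y / I = 165000000.0 * 262.0 / 2601790650.67
= 16.62 MPa

16.62 MPa


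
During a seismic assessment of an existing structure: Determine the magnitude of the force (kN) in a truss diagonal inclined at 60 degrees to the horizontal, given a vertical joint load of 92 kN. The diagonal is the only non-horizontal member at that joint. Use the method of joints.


At the joint, only the diagonal has a vertical component, so vertical equilibrium gives:
F * sin(60) = 92
F = 92 / sin(60)
= 92 / 0.866025
= 106.23 kN

106.23 kN


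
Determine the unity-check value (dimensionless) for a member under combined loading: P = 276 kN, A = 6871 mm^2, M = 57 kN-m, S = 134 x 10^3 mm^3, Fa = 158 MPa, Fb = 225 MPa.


f_a = P / A = 276000.0 / 6871 = 40.1688 MPa
f_b = M / S = 57000000.0 / 134000.0 = 425.3731 MPa
Ratio = f_a / Fa + f_b / Fb
= 40.1688 / 158 + 425.3731 / 225
= 2.1448 (dimensionless)

2.1448 (dimensionless)


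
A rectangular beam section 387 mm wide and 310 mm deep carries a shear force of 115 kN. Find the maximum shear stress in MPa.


A = b * h = 387 * 310 = 119970 mm^2
V = 115 kN = 115000.0 N
tau_max = 1.5 * V / A = 1.5 * 115000.0 / 119970
= 1.4379 MPa

1.4379 MPa


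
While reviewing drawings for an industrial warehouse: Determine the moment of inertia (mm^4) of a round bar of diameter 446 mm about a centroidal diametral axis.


r = d / 2 = 446 / 2 = 223.0 mm
I = pi * r^4 / 4 = pi * 223.0^4 / 4
= 1942268798.69 mm^4

1942268798.69 mm^4


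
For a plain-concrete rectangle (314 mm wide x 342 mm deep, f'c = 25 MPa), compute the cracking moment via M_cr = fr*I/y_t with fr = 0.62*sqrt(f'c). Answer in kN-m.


fr = 0.62 * sqrt(25) = 0.62 * 5.0 = 3.1 MPa
I = 314 * 342^3 / 12 = 1046710836.0 mm^4
y_t = 171.0 mm
M_cr = fr * I / y_t = 3.1 * 1046710836.0 / 171.0 N-mm
= 18.9755 kN-m

18.9755 kN-m


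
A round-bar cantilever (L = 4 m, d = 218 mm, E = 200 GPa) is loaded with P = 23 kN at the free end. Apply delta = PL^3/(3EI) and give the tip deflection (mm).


I = pi * d^4 / 64 = pi * 218^4 / 64 = 110865360.4 mm^4
L = 4000.0 mm, P = 23000.0 N, E = 200000.0 MPa
delta = P * L^3 / (3 * E * I)
= 23000.0 * 4000.0^3 / (3 * 200000.0 * 110865360.4)
= 22.1289 mm

22.1289 mm


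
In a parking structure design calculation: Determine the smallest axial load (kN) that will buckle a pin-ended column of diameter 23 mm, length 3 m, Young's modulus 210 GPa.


I = pi * d^4 / 64 = 13736.66 mm^4
L = 3000.0 mm
P_cr = pi^2 * E * I / L^2
= 9.8696 * 210000.0 * 13736.66 / 3000.0^2
= 3163.43 N = 3.1634 kN

3.1634 kN


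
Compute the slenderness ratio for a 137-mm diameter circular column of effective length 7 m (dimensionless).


Radius of gyration r = d / 4 = 137 / 4 = 34.25 mm
L_eff = 7000.0 mm
Slenderness ratio = L / r = 7000.0 / 34.25 = 204.38 (dimensionless)

204.38 (dimensionless)


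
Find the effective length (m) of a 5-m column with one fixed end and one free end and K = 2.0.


L_eff = K * L
= 2.0 * 5
= 10.0 m

10.0 m


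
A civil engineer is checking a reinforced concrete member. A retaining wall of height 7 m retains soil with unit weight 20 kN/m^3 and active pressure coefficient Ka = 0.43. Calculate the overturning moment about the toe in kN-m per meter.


Pa = 0.5 * Ka * gamma * H^2
= 0.5 * 0.43 * 20 * 7^2
= 210.7 kN/m
Arm = H / 3 = 7 / 3 = 2.3333 m
Mo = Pa * arm = Pa * H / 3 = 210.7 * 7 / 3 = 491.6333 kN-m/m

491.6333 kN-m/m


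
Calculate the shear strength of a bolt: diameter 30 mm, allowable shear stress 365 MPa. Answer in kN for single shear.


A = pi * d^2 / 4 = pi * 30^2 / 4 = 706.8583 mm^2
V = f_v * A / 1000 = 365 * 706.8583 / 1000
= 258.0033 kN

258.0033 kN


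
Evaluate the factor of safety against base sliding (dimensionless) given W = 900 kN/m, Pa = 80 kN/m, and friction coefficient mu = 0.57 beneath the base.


Resisting force = mu * W = 0.57 * 900 = 513.0 kN/m
FOS = Resisting / Driving = 513.0 / 80
= 6.4125 (dimensionless)

6.4125 (dimensionless)


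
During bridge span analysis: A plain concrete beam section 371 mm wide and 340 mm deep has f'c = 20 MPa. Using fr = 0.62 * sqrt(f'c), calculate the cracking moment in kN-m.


fr = 0.62 * sqrt(20) = 0.62 * 4.4721 = 2.7727 MPa
I = 371 * 340^3 / 12 = 1215148666.67 mm^4
y_t = 170.0 mm
M_cr = fr * I / y_t = 2.7727 * 1215148666.67 / 170.0 N-mm
= 19.8192 kN-m

19.8192 kN-m


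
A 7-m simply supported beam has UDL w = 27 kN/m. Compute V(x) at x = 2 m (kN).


R_A = w * L / 2 = 27 * 7 / 2 = 94.5 kN
V(x) = R_A - w * x = 94.5 - 27 * 2
= 40.5 kN

40.5 kN


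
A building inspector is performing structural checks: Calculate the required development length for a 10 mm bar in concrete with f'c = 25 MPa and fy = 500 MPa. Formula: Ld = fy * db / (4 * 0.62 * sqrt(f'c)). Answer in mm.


Ld = (fy * db) / (4 * 0.62 * sqrt(f'c))
= (500 * 10) / (4 * 0.62 * sqrt(25))
= 5000 / 12.4
= 403.23 mm

403.23 mm


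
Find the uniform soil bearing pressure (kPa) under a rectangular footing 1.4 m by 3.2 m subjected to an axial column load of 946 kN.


A = 1.4 * 3.2 = 4.48 m^2
q = P / A = 946 / 4.48
= 211.1607 kPa

211.1607 kPa


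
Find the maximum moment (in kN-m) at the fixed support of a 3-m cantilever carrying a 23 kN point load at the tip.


For a cantilever with a point load at the free end:
M_max = P * L = 23 * 3 = 69 kN-m

69 kN-m


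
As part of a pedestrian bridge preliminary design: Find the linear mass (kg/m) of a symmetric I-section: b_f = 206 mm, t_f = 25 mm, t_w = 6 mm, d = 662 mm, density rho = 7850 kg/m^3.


A_flanges = 2 * 206 * 25 = 10300 mm^2
A_web = (662 - 2 * 25) * 6 = 3672 mm^2
A_total = 10300 + 3672 = 13972 mm^2 = 0.013972 m^2
Weight = rho * A = 7850 * 0.013972 = 109.6802 kg/m

109.6802 kg/m


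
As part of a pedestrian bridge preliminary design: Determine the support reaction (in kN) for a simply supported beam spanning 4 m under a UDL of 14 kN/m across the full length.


Total load = w * L = 14 * 4 = 56 kN
By symmetry, each reaction R = total / 2 = 56 / 2 = 28.0 kN

28.0 kN


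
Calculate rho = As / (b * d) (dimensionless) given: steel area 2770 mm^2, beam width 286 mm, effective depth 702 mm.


rho = As / (b * d)
= 2770 / (286 * 702)
= 2770 / 200772
= 0.013797 (dimensionless)

0.013797 (dimensionless)


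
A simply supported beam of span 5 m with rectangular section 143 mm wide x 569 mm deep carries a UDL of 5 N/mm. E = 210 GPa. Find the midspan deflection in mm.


I = 143 * 569^3 / 12 = 2195288440.58 mm^4
L = 5000.0 mm, w = 5 N/mm, E = 210000.0 MPa
delta = 5 * w * L^4 / (384 * E * I)
= 5 * 5 * 5000.0^4 / (384 * 210000.0 * 2195288440.58)
= 0.0883 mm

0.0883 mm


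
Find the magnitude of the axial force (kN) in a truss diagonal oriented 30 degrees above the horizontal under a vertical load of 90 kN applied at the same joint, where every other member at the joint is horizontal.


At the joint, only the diagonal has a vertical component, so vertical equilibrium gives:
F * sin(30) = 90
F = 90 / sin(30)
= 90 / 0.5
= 180.0 kN

180.0 kN


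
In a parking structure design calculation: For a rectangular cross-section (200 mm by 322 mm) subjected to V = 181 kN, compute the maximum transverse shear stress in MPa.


A = b * h = 200 * 322 = 64400 mm^2
V = 181 kN = 181000.0 N
tau_max = 1.5 * V / A = 1.5 * 181000.0 / 64400
= 4.2158 MPa

4.2158 MPa


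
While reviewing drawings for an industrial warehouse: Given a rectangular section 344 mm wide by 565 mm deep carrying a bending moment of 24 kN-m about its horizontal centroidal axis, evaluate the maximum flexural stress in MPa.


I = b * h^3 / 12 = 344 * 565^3 / 12 = 5170380916.67 mm^4
y = h / 2 = 565 / 2 = 282.5 mm
M = 24 kN-m = 24000000.0 N-mm
sigma = M * y / I = 24000000.0 * 282.5 / 5170380916.67
= 1.31 MPa

1.31 MPa


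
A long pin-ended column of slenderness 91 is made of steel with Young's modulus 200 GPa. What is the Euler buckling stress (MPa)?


sigma_cr = pi^2 * E / lambda^2
= 9.8696 * 200000.0 / 91^2
= 9.8696 * 200000.0 / 8281
= 238.3675 MPa

238.3675 MPa


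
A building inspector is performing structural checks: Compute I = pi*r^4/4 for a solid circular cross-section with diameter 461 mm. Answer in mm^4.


r = d / 2 = 461 / 2 = 230.5 mm
I = pi * r^4 / 4 = pi * 230.5^4 / 4
= 2217040365.06 mm^4

2217040365.06 mm^4


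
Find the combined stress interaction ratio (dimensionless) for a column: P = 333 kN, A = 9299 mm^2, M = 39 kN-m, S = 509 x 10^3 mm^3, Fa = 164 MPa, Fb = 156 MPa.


f_a = P / A = 333000.0 / 9299 = 35.8103 MPa
f_b = M / S = 39000000.0 / 509000.0 = 76.6208 MPa
Ratio = f_a / Fa + f_b / Fb
= 35.8103 / 164 + 76.6208 / 156
= 0.7095 (dimensionless)

0.7095 (dimensionless)


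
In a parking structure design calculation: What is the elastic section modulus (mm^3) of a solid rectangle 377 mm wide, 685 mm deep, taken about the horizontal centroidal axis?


S = b * h^2 / 6
= 377 * 685^2 / 6
= 377 * 469225 / 6
= 29482970.83 mm^3

29482970.83 mm^3


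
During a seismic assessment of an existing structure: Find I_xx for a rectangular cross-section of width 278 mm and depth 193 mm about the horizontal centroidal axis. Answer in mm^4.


I = b * h^3 / 12
= 278 * 193^3 / 12
= 278 * 7189057 / 12
= 166546487.17 mm^4

166546487.17 mm^4


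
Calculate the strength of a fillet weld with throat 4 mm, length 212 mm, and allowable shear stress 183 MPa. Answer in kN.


Strength = throat * length * allowable stress
= 4 * 212 * 183 N
= 155184 N
= 155.18 kN

155.18 kN


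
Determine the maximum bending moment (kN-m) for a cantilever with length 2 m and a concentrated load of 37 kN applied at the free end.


For a cantilever with a point load at the free end:
M_max = P * L = 37 * 2 = 74 kN-m

74 kN-m


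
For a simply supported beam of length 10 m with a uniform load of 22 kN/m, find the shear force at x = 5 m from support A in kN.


R_A = w * L / 2 = 22 * 10 / 2 = 110.0 kN
V(x) = R_A - w * x = 110.0 - 22 * 5
= 0.0 kN

0.0 kN


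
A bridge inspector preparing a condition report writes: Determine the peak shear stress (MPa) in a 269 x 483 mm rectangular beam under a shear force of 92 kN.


A = b * h = 269 * 483 = 129927 mm^2
V = 92 kN = 92000.0 N
tau_max = 1.5 * V / A = 1.5 * 92000.0 / 129927
= 1.0621 MPa

1.0621 MPa


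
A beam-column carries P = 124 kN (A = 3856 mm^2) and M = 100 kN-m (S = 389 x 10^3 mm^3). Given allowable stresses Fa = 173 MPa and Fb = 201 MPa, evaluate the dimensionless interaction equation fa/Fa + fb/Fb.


f_a = P / A = 124000.0 / 3856 = 32.1577 MPa
f_b = M / S = 100000000.0 / 389000.0 = 257.0694 MPa
Ratio = f_a / Fa + f_b / Fb
= 32.1577 / 173 + 257.0694 / 201
= 1.4648 (dimensionless)

1.4648 (dimensionless)


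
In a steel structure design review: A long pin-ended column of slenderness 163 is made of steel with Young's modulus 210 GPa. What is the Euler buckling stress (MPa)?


sigma_cr = pi^2 * E / lambda^2
= 9.8696 * 210000.0 / 163^2
= 9.8696 * 210000.0 / 26569
= 78.0088 MPa

78.0088 MPa


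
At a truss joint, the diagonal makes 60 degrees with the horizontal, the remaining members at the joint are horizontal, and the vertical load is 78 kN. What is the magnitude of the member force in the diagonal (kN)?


At the joint, only the diagonal has a vertical component, so vertical equilibrium gives:
F * sin(60) = 78
F = 78 / sin(60)
= 78 / 0.866025
= 90.07 kN

90.07 kN


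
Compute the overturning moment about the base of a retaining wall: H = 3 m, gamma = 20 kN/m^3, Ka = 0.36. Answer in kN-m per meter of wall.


Pa = 0.5 * Ka * gamma * H^2
= 0.5 * 0.36 * 20 * 3^2
= 32.4 kN/m
Arm = H / 3 = 3 / 3 = 1.0 m
Mo = Pa * arm = Pa * H / 3 = 32.4 * 3 / 3 = 32.4 kN-m/m

32.4 kN-m/m


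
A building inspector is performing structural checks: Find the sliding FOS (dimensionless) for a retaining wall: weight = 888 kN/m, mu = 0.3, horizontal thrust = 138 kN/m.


Resisting force = mu * W = 0.3 * 888 = 266.4 kN/m
FOS = Resisting / Driving = 266.4 / 138
= 1.9304 (dimensionless)

1.9304 (dimensionless)


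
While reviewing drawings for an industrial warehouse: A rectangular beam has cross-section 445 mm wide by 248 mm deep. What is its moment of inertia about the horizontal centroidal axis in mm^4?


I = b * h^3 / 12
= 445 * 248^3 / 12
= 445 * 15252992 / 12
= 565631786.67 mm^4

565631786.67 mm^4


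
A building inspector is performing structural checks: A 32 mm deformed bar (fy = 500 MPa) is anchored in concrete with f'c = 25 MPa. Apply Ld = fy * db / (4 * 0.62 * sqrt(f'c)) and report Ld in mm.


Ld = (fy * db) / (4 * 0.62 * sqrt(f'c))
= (500 * 32) / (4 * 0.62 * sqrt(25))
= 16000 / 12.4
= 1290.32 mm

1290.32 mm


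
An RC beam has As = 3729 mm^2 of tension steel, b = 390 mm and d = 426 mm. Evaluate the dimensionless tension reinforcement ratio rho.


rho = As / (b * d)
= 3729 / (390 * 426)
= 3729 / 166140
= 0.022445 (dimensionless)

0.022445 (dimensionless)


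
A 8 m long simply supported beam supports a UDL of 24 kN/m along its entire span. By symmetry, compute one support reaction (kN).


Total load = w * L = 24 * 8 = 192 kN
By symmetry, each reaction R = total / 2 = 192 / 2 = 96.0 kN

96.0 kN


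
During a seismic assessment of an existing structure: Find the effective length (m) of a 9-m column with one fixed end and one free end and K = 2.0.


L_eff = K * L
= 2.0 * 9
= 18.0 m

18.0 m


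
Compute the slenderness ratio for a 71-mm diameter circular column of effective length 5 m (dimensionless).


Radius of gyration r = d / 4 = 71 / 4 = 17.75 mm
L_eff = 5000.0 mm
Slenderness ratio = L / r = 5000.0 / 17.75 = 281.69 (dimensionless)

281.69 (dimensionless)


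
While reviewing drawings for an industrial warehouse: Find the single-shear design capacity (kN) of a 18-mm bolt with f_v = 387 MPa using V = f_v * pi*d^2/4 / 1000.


A = pi * d^2 / 4 = pi * 18^2 / 4 = 254.469 mm^2
V = f_v * A / 1000 = 387 * 254.469 / 1000
= 98.4795 kN

98.4795 kN


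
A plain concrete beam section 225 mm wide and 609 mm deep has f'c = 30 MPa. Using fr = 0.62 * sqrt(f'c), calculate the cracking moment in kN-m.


fr = 0.62 * sqrt(30) = 0.62 * 5.4772 = 3.3959 MPa
I = 225 * 609^3 / 12 = 4234997418.75 mm^4
y_t = 304.5 mm
M_cr = fr * I / y_t = 3.3959 * 4234997418.75 / 304.5 N-mm
= 47.23 kN-m

47.23 kN-m


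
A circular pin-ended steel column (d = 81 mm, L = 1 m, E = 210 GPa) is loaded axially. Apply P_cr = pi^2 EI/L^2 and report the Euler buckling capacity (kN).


I = pi * d^4 / 64 = 2113050.98 mm^4
L = 1000.0 mm
P_cr = pi^2 * E * I / L^2
= 9.8696 * 210000.0 * 2113050.98 / 1000.0^2
= 4379545.21 N = 4379.5452 kN

4379.5452 kN


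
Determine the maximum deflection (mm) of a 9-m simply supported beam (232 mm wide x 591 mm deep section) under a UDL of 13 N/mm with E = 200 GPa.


I = 232 * 591^3 / 12 = 3990884706.0 mm^4
L = 9000.0 mm, w = 13 N/mm, E = 200000.0 MPa
delta = 5 * w * L^4 / (384 * E * I)
= 5 * 13 * 9000.0^4 / (384 * 200000.0 * 3990884706.0)
= 1.3914 mm

1.3914 mm


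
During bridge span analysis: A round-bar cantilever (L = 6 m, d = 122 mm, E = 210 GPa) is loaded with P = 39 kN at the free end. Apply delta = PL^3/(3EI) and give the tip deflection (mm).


I = pi * d^4 / 64 = pi * 122^4 / 64 = 10874498.09 mm^4
L = 6000.0 mm, P = 39000.0 N, E = 210000.0 MPa
delta = P * L^3 / (3 * E * I)
= 39000.0 * 6000.0^3 / (3 * 210000.0 * 10874498.09)
= 1229.6134 mm

1229.6134 mm


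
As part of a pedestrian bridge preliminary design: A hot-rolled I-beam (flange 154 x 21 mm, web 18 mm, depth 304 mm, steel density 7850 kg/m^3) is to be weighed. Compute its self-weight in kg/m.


A_flanges = 2 * 154 * 21 = 6468 mm^2
A_web = (304 - 2 * 21) * 18 = 4716 mm^2
A_total = 6468 + 4716 = 11184 mm^2 = 0.011184 m^2
Weight = rho * A = 7850 * 0.011184 = 87.7944 kg/m

87.7944 kg/m


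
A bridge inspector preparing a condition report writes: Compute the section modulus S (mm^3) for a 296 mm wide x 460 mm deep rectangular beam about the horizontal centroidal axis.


S = b * h^2 / 6
= 296 * 460^2 / 6
= 296 * 211600 / 6
= 10438933.33 mm^3

10438933.33 mm^3


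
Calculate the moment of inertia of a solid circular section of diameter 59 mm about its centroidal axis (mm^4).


r = d / 2 = 59 / 2 = 29.5 mm
I = pi * r^4 / 4 = pi * 29.5^4 / 4
= 594809.57 mm^4

594809.57 mm^4


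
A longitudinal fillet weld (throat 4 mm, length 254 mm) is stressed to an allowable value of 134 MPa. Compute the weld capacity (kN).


Strength = throat * length * allowable stress
= 4 * 254 * 134 N
= 136144 N
= 136.14 kN

136.14 kN


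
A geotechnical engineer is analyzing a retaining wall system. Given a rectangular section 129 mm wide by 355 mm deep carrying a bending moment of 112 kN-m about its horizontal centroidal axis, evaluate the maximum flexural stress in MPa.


I = b * h^3 / 12 = 129 * 355^3 / 12 = 480942906.25 mm^4
y = h / 2 = 355 / 2 = 177.5 mm
M = 112 kN-m = 112000000.0 N-mm
sigma = M * y / I = 112000000.0 * 177.5 / 480942906.25
= 41.34 MPa

41.34 MPa


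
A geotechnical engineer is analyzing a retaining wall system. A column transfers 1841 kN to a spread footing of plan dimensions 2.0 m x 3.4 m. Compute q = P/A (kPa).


A = 2.0 * 3.4 = 6.8 m^2
q = P / A = 1841 / 6.8
= 270.7353 kPa

270.7353 kPa


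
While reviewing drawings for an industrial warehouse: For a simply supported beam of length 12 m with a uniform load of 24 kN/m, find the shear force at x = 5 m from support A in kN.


R_A = w * L / 2 = 24 * 12 / 2 = 144.0 kN
V(x) = R_A - w * x = 144.0 - 24 * 5
= 24.0 kN

24.0 kN


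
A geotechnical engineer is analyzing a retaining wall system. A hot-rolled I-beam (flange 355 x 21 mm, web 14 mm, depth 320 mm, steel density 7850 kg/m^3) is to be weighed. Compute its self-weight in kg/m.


A_flanges = 2 * 355 * 21 = 14910 mm^2
A_web = (320 - 2 * 21) * 14 = 3892 mm^2
A_total = 14910 + 3892 = 18802 mm^2 = 0.018802 m^2
Weight = rho * A = 7850 * 0.018802 = 147.5957 kg/m

147.5957 kg/m


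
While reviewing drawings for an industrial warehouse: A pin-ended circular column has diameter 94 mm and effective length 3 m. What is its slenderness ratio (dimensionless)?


Radius of gyration r = d / 4 = 94 / 4 = 23.5 mm
L_eff = 3000.0 mm
Slenderness ratio = L / r = 3000.0 / 23.5 = 127.66 (dimensionless)

127.66 (dimensionless)


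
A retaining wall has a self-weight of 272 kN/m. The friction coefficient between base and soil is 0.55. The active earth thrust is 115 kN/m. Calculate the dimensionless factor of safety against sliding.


Resisting force = mu * W = 0.55 * 272 = 149.6 kN/m
FOS = Resisting / Driving = 149.6 / 115
= 1.3009 (dimensionless)

1.3009 (dimensionless)


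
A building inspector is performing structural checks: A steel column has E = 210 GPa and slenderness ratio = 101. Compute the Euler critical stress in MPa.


sigma_cr = pi^2 * E / lambda^2
= 9.8696 * 210000.0 / 101^2
= 9.8696 * 210000.0 / 10201
= 203.1778 MPa

203.1778 MPa


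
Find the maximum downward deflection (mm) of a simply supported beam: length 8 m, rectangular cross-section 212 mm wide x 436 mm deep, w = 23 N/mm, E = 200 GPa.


I = 212 * 436^3 / 12 = 1464246122.67 mm^4
L = 8000.0 mm, w = 23 N/mm, E = 200000.0 MPa
delta = 5 * w * L^4 / (384 * E * I)
= 5 * 23 * 8000.0^4 / (384 * 200000.0 * 1464246122.67)
= 4.1887 mm

4.1887 mm


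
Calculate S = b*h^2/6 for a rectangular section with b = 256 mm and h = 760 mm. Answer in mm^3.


S = b * h^2 / 6
= 256 * 760^2 / 6
= 256 * 577600 / 6
= 24644266.67 mm^3

24644266.67 mm^3


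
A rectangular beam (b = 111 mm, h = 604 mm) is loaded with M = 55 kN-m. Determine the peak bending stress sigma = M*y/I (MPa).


I = b * h^3 / 12 = 111 * 604^3 / 12 = 2038226992.0 mm^4
y = h / 2 = 604 / 2 = 302.0 mm
M = 55 kN-m = 55000000.0 N-mm
sigma = M * y / I = 55000000.0 * 302.0 / 2038226992.0
= 8.15 MPa

8.15 MPa


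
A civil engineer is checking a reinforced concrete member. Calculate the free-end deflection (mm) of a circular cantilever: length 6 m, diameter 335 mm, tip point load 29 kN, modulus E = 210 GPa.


I = pi * d^4 / 64 = pi * 335^4 / 64 = 618228649.37 mm^4
L = 6000.0 mm, P = 29000.0 N, E = 210000.0 MPa
delta = P * L^3 / (3 * E * I)
= 29000.0 * 6000.0^3 / (3 * 210000.0 * 618228649.37)
= 16.0828 mm

16.0828 mm


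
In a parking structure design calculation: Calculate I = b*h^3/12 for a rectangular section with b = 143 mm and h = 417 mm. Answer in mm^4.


I = b * h^3 / 12
= 143 * 417^3 / 12
= 143 * 72511713 / 12
= 864097913.25 mm^4

864097913.25 mm^4


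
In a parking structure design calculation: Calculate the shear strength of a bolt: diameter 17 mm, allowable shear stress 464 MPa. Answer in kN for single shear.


A = pi * d^2 / 4 = pi * 17^2 / 4 = 226.9801 mm^2
V = f_v * A / 1000 = 464 * 226.9801 / 1000
= 105.3188 kN

105.3188 kN


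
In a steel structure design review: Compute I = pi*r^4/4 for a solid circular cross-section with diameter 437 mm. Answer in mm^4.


r = d / 2 = 437 / 2 = 218.5 mm
I = pi * r^4 / 4 = pi * 218.5^4 / 4
= 1790175654.29 mm^4

1790175654.29 mm^4


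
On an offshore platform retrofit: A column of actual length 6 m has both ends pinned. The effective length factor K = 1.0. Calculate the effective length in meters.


L_eff = K * L
= 1.0 * 6
= 6.0 m

6.0 m


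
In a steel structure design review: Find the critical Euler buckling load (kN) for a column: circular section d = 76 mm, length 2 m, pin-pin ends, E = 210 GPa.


I = pi * d^4 / 64 = 1637661.98 mm^4
L = 2000.0 mm
P_cr = pi^2 * E * I / L^2
= 9.8696 * 210000.0 * 1637661.98 / 2000.0^2
= 848561.49 N = 848.5615 kN

848.5615 kN


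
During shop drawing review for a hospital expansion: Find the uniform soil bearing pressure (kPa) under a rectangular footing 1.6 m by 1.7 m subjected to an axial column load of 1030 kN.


A = 1.6 * 1.7 = 2.72 m^2
q = P / A = 1030 / 2.72
= 378.6765 kPa

378.6765 kPa


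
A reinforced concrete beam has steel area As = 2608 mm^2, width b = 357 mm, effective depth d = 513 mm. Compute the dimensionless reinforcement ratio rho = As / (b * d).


rho = As / (b * d)
= 2608 / (357 * 513)
= 2608 / 183141
= 0.01424 (dimensionless)

0.01424 (dimensionless)


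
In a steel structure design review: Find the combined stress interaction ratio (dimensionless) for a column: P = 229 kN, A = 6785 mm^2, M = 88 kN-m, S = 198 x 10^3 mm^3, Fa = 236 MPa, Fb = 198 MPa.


f_a = P / A = 229000.0 / 6785 = 33.7509 MPa
f_b = M / S = 88000000.0 / 198000.0 = 444.4444 MPa
Ratio = f_a / Fa + f_b / Fb
= 33.7509 / 236 + 444.4444 / 198
= 2.3877 (dimensionless)

2.3877 (dimensionless)


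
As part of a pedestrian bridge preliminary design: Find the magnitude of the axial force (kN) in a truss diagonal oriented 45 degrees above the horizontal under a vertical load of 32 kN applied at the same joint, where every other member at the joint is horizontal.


At the joint, only the diagonal has a vertical component, so vertical equilibrium gives:
F * sin(45) = 32
F = 32 / sin(45)
= 32 / 0.707107
= 45.25 kN

45.25 kN


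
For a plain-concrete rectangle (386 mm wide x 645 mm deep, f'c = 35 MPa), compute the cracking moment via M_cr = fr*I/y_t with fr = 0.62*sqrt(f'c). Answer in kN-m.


fr = 0.62 * sqrt(35) = 0.62 * 5.9161 = 3.668 MPa
I = 386 * 645^3 / 12 = 8631478687.5 mm^4
y_t = 322.5 mm
M_cr = fr * I / y_t = 3.668 * 8631478687.5 / 322.5 N-mm
= 98.1705 kN-m

98.1705 kN-m


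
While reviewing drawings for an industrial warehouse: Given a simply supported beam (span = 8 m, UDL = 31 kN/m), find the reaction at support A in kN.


Total load = w * L = 31 * 8 = 248 kN
By symmetry, each reaction R = total / 2 = 248 / 2 = 124.0 kN

124.0 kN


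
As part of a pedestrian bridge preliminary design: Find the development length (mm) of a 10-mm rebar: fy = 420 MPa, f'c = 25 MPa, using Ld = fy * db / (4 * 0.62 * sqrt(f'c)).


Ld = (fy * db) / (4 * 0.62 * sqrt(f'c))
= (420 * 10) / (4 * 0.62 * sqrt(25))
= 4200 / 12.4
= 338.71 mm

338.71 mm


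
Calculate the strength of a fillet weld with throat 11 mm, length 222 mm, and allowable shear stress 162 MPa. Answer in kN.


Strength = throat * length * allowable stress
= 11 * 222 * 162 N
= 395604 N
= 395.6 kN

395.6 kN


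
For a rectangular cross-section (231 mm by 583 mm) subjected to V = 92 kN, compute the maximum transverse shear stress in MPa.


A = b * h = 231 * 583 = 134673 mm^2
V = 92 kN = 92000.0 N
tau_max = 1.5 * V / A = 1.5 * 92000.0 / 134673
= 1.0247 MPa

1.0247 MPa


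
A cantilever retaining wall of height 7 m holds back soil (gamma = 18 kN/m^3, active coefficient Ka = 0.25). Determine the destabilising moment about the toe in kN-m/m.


Pa = 0.5 * Ka * gamma * H^2
= 0.5 * 0.25 * 18 * 7^2
= 110.25 kN/m
Arm = H / 3 = 7 / 3 = 2.3333 m
Mo = Pa * arm = Pa * H / 3 = 110.25 * 7 / 3 = 257.25 kN-m/m

257.25 kN-m/m


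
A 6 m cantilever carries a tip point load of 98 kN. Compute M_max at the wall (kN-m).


For a cantilever with a point load at the free end:
M_max = P * L = 98 * 6 = 588 kN-m

588 kN-m


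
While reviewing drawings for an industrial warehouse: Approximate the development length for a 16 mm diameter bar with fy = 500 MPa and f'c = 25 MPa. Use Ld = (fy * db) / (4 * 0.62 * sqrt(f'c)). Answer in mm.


Ld = (fy * db) / (4 * 0.62 * sqrt(f'c))
= (500 * 16) / (4 * 0.62 * sqrt(25))
= 8000 / 12.4
= 645.16 mm

645.16 mm


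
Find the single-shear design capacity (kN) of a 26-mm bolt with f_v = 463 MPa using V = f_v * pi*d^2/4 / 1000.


A = pi * d^2 / 4 = pi * 26^2 / 4 = 530.9292 mm^2
V = f_v * A / 1000 = 463 * 530.9292 / 1000
= 245.8202 kN

245.8202 kN


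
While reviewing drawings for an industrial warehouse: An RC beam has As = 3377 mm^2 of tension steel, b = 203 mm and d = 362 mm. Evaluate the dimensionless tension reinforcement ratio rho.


rho = As / (b * d)
= 3377 / (203 * 362)
= 3377 / 73486
= 0.045954 (dimensionless)

0.045954 (dimensionless)


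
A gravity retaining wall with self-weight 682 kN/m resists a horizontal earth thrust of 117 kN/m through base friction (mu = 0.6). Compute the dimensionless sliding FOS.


Resisting force = mu * W = 0.6 * 682 = 409.2 kN/m
FOS = Resisting / Driving = 409.2 / 117
= 3.4974 (dimensionless)

3.4974 (dimensionless)


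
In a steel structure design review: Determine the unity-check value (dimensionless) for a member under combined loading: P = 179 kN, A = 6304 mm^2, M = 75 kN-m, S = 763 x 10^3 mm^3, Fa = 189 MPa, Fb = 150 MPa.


f_a = P / A = 179000.0 / 6304 = 28.3947 MPa
f_b = M / S = 75000000.0 / 763000.0 = 98.2962 MPa
Ratio = f_a / Fa + f_b / Fb
= 28.3947 / 189 + 98.2962 / 150
= 0.8055 (dimensionless)

0.8055 (dimensionless)


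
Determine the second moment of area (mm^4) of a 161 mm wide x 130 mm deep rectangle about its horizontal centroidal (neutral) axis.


I = b * h^3 / 12
= 161 * 130^3 / 12
= 161 * 2197000 / 12
= 29476416.67 mm^4

29476416.67 mm^4
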